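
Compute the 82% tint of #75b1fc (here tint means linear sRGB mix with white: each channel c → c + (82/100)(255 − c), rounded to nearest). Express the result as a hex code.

#e6f1fe

#75b1fc is rgb(117, 177, 252).
Lerp each channel 82% toward 255:
  R: 117 + 0.82×(255−117) = 117 + 113.16 = 230.16 → 230
  G: 177 + 63.96 = 240.96 → 241
  B: 252 + 0.82×(255−252) = 252 + 2.46 = 254.46 → 254
rgb(230, 241, 254) = #e6f1fe.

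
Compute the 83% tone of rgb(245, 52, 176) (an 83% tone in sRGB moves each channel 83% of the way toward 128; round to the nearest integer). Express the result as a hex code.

Lerp each channel 83% toward 128:
  R: 245 − 97.11 = 147.89 → 148
  G: 52 + 63.08 = 115.08 → 115
  B: 176 − 39.84 = 136.16 → 136
rgb(148, 115, 136) = #947388.

#947388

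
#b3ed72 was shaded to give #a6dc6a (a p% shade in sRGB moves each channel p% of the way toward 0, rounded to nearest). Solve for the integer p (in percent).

#b3ed72 is rgb(179, 237, 114); #a6dc6a is rgb(166, 220, 106).
On the G channel (widest range): 220 ≈ 237 + (p/100)(0 − 237), so p ≈ 100×(220 − 237)/(0 − 237) = -1700/-237 = 7.17.
p = 7 reproduces all three channels after rounding.

7%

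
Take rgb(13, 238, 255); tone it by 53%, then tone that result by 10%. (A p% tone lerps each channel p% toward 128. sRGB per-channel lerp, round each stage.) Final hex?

A 53% tone moves each channel 53% toward 128:
  R: 13 + 0.53×(128−13) = 13 + 60.95 = 73.95 → 74
  G: 238 + 0.53×(128−238) = 238 − 58.3 = 179.7 → 180
  B: 255 + 0.53×(128−255) = 255 − 67.31 = 187.69 → 188
After the tone: rgb(74, 180, 188) = #4AB4BC.
Per channel, c → c + 0.1(128 − c):
  R: 74 + 0.1×(128−74) = 74 + 5.4 = 79.4 → 79
  G: 180 − 5.2 = 174.8 → 175
  B: 188 + 0.1×(128−188) = 188 − 6 = 182 → 182
rgb(79, 175, 182) = #4FAFB6.

#4FAFB6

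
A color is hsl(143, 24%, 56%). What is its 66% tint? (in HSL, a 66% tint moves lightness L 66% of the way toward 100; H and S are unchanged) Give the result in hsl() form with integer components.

hsl(143, 24%, 85%)

L moves 66% from 56 toward 100: 56 + 29.04 = 85.04 → 85.
H and S are unchanged.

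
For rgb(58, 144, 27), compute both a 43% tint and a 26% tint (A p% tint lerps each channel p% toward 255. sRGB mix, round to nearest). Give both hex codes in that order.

43% tint:
  R: 58 + 84.71 = 142.71 → 143
  G: 144 + 47.73 = 191.73 → 192
  B: 27 + 0.43×(255−27) = 27 + 98.04 = 125.04 → 125
  → #8FC07D
26% tint:
  R: 58 + 51.22 = 109.22 → 109
  G: 144 + 28.86 = 172.86 → 173
  B: 27 + 59.28 = 86.28 → 86
  → #6DAD56

#8FC07D, #6DAD56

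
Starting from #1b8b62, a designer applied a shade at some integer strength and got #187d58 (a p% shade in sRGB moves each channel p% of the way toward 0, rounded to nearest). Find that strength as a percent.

10%

#1b8b62 is rgb(27, 139, 98); #187d58 is rgb(24, 125, 88).
On the G channel (widest range): 125 ≈ 139 + (p/100)(0 − 139), so p ≈ 100×(125 − 139)/(0 − 139) = -1400/-139 = 10.07.
p = 10 reproduces all three channels after rounding.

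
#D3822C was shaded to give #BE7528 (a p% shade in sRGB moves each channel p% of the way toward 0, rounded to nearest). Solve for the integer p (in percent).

10%

#D3822C is rgb(211, 130, 44); #BE7528 is rgb(190, 117, 40).
On the R channel (widest range): 190 ≈ 211 + (p/100)(0 − 211), so p ≈ 100×(190 − 211)/(0 − 211) = -2100/-211 = 9.95.
p = 10 reproduces all three channels after rounding.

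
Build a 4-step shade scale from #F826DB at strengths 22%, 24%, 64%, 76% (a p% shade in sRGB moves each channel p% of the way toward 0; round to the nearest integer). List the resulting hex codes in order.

#F826DB is rgb(248, 38, 219).
22%: (248 − 54.56 = 193.44→193, 38 − 8.36 = 29.64→30, 219 − 48.18 = 170.82→171) → #C11EAB
24%: (248 − 59.52 = 188.48→188, 38 − 9.12 = 28.88→29, 219 − 52.56 = 166.44→166) → #BC1DA6
64%: (248 − 158.72 = 89.28→89, 38 − 24.32 = 13.68→14, 219 − 140.16 = 78.84→79) → #590E4F
76%: (248 − 188.48 = 59.52→60, 38 − 28.88 = 9.12→9, 219 − 166.44 = 52.56→53) → #3C0935

#C11EAB, #BC1DA6, #590E4F, #3C0935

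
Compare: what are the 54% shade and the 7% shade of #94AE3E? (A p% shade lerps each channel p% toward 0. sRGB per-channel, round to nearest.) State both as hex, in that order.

#94AE3E is rgb(148, 174, 62).
54% shade:
  R: 148 + 0.54×(0−148) = 148 − 79.92 = 68.08 → 68
  G: 174 + 0.54×(0−174) = 174 − 93.96 = 80.04 → 80
  B: 62 + 0.54×(0−62) = 62 − 33.48 = 28.52 → 29
  → #44501D
7% shade:
  R: 148 + 0.07×(0−148) = 148 − 10.36 = 137.64 → 138
  G: 174 + 0.07×(0−174) = 174 − 12.18 = 161.82 → 162
  B: 62 + 0.07×(0−62) = 62 − 4.34 = 57.66 → 58
  → #8AA23A

#44501D, #8AA23A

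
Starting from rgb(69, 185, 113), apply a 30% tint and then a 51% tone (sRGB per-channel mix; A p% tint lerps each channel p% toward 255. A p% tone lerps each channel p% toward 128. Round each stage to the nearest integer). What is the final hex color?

Lerp each channel 30% toward 255:
  R: 69 + 0.3×(255−69) = 69 + 55.8 = 124.8 → 125
  G: 185 + 0.3×(255−185) = 185 + 21 = 206 → 206
  B: 113 + 0.3×(255−113) = 113 + 42.6 = 155.6 → 156
After the tint: rgb(125, 206, 156) = #7DCE9C.
Per channel, c → c + 0.51(128 − c):
  R: 125 + 0.51×(128−125) = 125 + 1.53 = 126.53 → 127
  G: 206 − 39.78 = 166.22 → 166
  B: 156 + 0.51×(128−156) = 156 − 14.28 = 141.72 → 142
rgb(127, 166, 142) = #7FA68E.

#7FA68E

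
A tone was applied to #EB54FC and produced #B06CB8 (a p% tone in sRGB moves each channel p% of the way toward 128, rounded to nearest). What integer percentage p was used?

55%

#EB54FC is rgb(235, 84, 252); #B06CB8 is rgb(176, 108, 184).
On the B channel (widest range): 184 ≈ 252 + (p/100)(128 − 252), so p ≈ 100×(184 − 252)/(128 − 252) = -6800/-124 = 54.84.
p = 55 reproduces all three channels after rounding.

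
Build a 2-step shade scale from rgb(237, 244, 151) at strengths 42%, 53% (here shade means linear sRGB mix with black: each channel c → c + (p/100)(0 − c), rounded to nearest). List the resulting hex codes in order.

42%: (237 − 99.54 = 137.46→137, 244 − 102.48 = 141.52→142, 151 − 63.42 = 87.58→88) → #898E58
53%: (237 − 125.61 = 111.39→111, 244 − 129.32 = 114.68→115, 151 − 80.03 = 70.97→71) → #6F7347

#898E58, #6F7347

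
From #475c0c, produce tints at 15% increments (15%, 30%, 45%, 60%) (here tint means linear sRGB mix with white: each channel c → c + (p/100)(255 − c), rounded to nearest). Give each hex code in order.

#637430, #7e8d55, #9aa579, #b5be9e

#475c0c is rgb(71, 92, 12).
15%: (71 + 27.6 = 98.6→99, 92 + 24.45 = 116.45→116, 12 + 36.45 = 48.45→48) → #637430
30%: (71 + 55.2 = 126.2→126, 92 + 48.9 = 140.9→141, 12 + 72.9 = 84.9→85) → #7e8d55
45%: (71 + 82.8 = 153.8→154, 92 + 73.35 = 165.35→165, 12 + 109.35 = 121.35→121) → #9aa579
60%: (71 + 110.4 = 181.4→181, 92 + 97.8 = 189.8→190, 12 + 145.8 = 157.8→158) → #b5be9e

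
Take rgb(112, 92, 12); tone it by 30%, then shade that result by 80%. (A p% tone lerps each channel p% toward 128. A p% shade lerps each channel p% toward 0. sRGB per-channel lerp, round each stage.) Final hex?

#171509

A 30% tone moves each channel 30% toward 128:
  R: 112 + 0.3×(128−112) = 112 + 4.8 = 116.8 → 117
  G: 92 + 10.8 = 102.8 → 103
  B: 12 + 0.3×(128−12) = 12 + 34.8 = 46.8 → 47
After the tone: rgb(117, 103, 47) = #75672F.
Per channel, c → c + 0.8(0 − c):
  R: 117 + 0.8×(0−117) = 117 − 93.6 = 23.4 → 23
  G: 103 + 0.8×(0−103) = 103 − 82.4 = 20.6 → 21
  B: 47 − 37.6 = 9.4 → 9
rgb(23, 21, 9) = #171509.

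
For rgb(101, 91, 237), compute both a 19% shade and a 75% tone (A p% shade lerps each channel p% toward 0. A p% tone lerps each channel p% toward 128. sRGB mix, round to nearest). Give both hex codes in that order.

19% shade:
  R: 101 − 19.19 = 81.81 → 82
  G: 91 + 0.19×(0−91) = 91 − 17.29 = 73.71 → 74
  B: 237 + 0.19×(0−237) = 237 − 45.03 = 191.97 → 192
  → #524AC0
75% tone:
  R: 101 + 0.75×(128−101) = 101 + 20.25 = 121.25 → 121
  G: 91 + 0.75×(128−91) = 91 + 27.75 = 118.75 → 119
  B: 237 + 0.75×(128−237) = 237 − 81.75 = 155.25 → 155
  → #79779B

#524AC0, #79779B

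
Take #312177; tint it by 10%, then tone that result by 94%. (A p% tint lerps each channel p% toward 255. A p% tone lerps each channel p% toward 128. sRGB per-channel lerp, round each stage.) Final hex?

#7d7c80

#312177 is rgb(49, 33, 119).
Per channel, c → c + 0.1(255 − c):
  R: 49 + 0.1×(255−49) = 49 + 20.6 = 69.6 → 70
  G: 33 + 0.1×(255−33) = 33 + 22.2 = 55.2 → 55
  B: 119 + 0.1×(255−119) = 119 + 13.6 = 132.6 → 133
After the tint: rgb(70, 55, 133) = #463785.
Per channel, c → c + 0.94(128 − c):
  R: 70 + 0.94×(128−70) = 70 + 54.52 = 124.52 → 125
  G: 55 + 0.94×(128−55) = 55 + 68.62 = 123.62 → 124
  B: 133 + 0.94×(128−133) = 133 − 4.7 = 128.3 → 128
rgb(125, 124, 128) = #7d7c80.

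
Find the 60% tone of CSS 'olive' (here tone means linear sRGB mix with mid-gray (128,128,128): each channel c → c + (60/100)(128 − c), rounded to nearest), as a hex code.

CSS olive is rgb(128, 128, 0).
Per channel, c → c + 0.6(128 − c):
  R: 128 + 0.6×(128−128) = 128 + 0 = 128 → 128
  G: 128 + 0.6×(128−128) = 128 + 0 = 128 → 128
  B: 0 + 0.6×(128−0) = 0 + 76.8 = 76.8 → 77
rgb(128, 128, 77) = #80804d.

#80804d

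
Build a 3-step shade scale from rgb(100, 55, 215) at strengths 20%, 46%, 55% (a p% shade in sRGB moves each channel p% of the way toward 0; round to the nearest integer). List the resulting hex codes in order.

20%: (100 − 20 = 80→80, 55 − 11 = 44→44, 215 − 43 = 172→172) → #502CAC
46%: (100 − 46 = 54→54, 55 − 25.3 = 29.7→30, 215 − 98.9 = 116.1→116) → #361E74
55%: (100 − 55 = 45→45, 55 − 30.25 = 24.75→25, 215 − 118.25 = 96.75→97) → #2D1961

#502CAC, #361E74, #2D1961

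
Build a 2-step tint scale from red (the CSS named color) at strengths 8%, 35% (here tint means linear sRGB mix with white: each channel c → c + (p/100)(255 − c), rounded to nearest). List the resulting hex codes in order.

CSS red is rgb(255, 0, 0).
8%: (255→255, 0 + 20.4 = 20.4→20, 0 + 20.4 = 20.4→20) → #ff1414
35%: (255→255, 0 + 89.25 = 89.25→89, 0 + 89.25 = 89.25→89) → #ff5959

#ff1414, #ff5959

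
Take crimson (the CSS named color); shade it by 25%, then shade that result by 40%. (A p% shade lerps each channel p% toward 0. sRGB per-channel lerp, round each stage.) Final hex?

CSS crimson is rgb(220, 20, 60).
A 25% shade moves each channel 25% toward 0:
  R: 220 + 0.25×(0−220) = 220 − 55 = 165 → 165
  G: 20 + 0.25×(0−20) = 20 − 5 = 15 → 15
  B: 60 + 0.25×(0−60) = 60 − 15 = 45 → 45
After the shade: rgb(165, 15, 45) = #a50f2d.
Lerp each channel 40% toward 0:
  R: 165 − 66 = 99 → 99
  G: 15 + 0.4×(0−15) = 15 − 6 = 9 → 9
  B: 45 − 18 = 27 → 27
rgb(99, 9, 27) = #63091b.

#63091b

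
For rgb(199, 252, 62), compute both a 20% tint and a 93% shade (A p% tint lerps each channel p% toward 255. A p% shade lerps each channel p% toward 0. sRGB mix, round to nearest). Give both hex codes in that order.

#D2FD65, #0E1204

20% tint:
  R: 199 + 0.2×(255−199) = 199 + 11.2 = 210.2 → 210
  G: 252 + 0.2×(255−252) = 252 + 0.6 = 252.6 → 253
  B: 62 + 0.2×(255−62) = 62 + 38.6 = 100.6 → 101
  → #D2FD65
93% shade:
  R: 199 − 185.07 = 13.93 → 14
  G: 252 + 0.93×(0−252) = 252 − 234.36 = 17.64 → 18
  B: 62 + 0.93×(0−62) = 62 − 57.66 = 4.34 → 4
  → #0E1204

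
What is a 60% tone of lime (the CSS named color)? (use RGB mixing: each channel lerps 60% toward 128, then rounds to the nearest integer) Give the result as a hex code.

CSS lime is rgb(0, 255, 0).
Per channel, c → c + 0.6(128 − c):
  R: 0 + 76.8 = 76.8 → 77
  G: 255 − 76.2 = 178.8 → 179
  B: 0 + 0.6×(128−0) = 0 + 76.8 = 76.8 → 77
rgb(77, 179, 77) = #4db34d.

#4db34d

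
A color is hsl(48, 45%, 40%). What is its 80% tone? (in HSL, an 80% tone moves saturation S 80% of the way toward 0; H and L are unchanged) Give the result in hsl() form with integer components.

S moves 80% from 45 toward 0: 45 − 36 = 9 → 9.
H and L are unchanged.

hsl(48, 9%, 40%)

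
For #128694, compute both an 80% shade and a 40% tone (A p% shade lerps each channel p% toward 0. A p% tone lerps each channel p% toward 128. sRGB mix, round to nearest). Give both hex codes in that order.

#128694 is rgb(18, 134, 148).
80% shade:
  R: 18 + 0.8×(0−18) = 18 − 14.4 = 3.6 → 4
  G: 134 + 0.8×(0−134) = 134 − 107.2 = 26.8 → 27
  B: 148 + 0.8×(0−148) = 148 − 118.4 = 29.6 → 30
  → #041B1E
40% tone:
  R: 18 + 0.4×(128−18) = 18 + 44 = 62 → 62
  G: 134 + 0.4×(128−134) = 134 − 2.4 = 131.6 → 132
  B: 148 − 8 = 140 → 140
  → #3E848C

#041B1E, #3E848C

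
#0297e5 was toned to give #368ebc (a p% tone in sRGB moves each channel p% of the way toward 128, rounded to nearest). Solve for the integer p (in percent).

#0297e5 is rgb(2, 151, 229); #368ebc is rgb(54, 142, 188).
On the R channel (widest range): 54 ≈ 2 + (p/100)(128 − 2), so p ≈ 100×(54 − 2)/(128 − 2) = 5200/126 = 41.27.
p = 41 reproduces all three channels after rounding.

41%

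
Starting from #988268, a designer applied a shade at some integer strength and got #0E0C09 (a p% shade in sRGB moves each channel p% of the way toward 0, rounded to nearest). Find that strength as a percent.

91%

#988268 is rgb(152, 130, 104); #0E0C09 is rgb(14, 12, 9).
On the R channel (widest range): 14 ≈ 152 + (p/100)(0 − 152), so p ≈ 100×(14 − 152)/(0 − 152) = -13800/-152 = 90.79.
p = 91 reproduces all three channels after rounding.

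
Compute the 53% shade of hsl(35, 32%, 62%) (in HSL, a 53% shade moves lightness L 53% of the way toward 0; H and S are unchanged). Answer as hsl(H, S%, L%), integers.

L moves 53% from 62 toward 0: 62 − 32.86 = 29.14 → 29.
H and S are unchanged.

hsl(35, 32%, 29%)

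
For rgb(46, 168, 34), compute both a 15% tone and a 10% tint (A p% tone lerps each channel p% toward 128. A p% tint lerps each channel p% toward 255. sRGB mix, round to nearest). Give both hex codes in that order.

#3aa230, #43b138

15% tone:
  R: 46 + 0.15×(128−46) = 46 + 12.3 = 58.3 → 58
  G: 168 − 6 = 162 → 162
  B: 34 + 14.1 = 48.1 → 48
  → #3aa230
10% tint:
  R: 46 + 0.1×(255−46) = 46 + 20.9 = 66.9 → 67
  G: 168 + 8.7 = 176.7 → 177
  B: 34 + 0.1×(255−34) = 34 + 22.1 = 56.1 → 56
  → #43b138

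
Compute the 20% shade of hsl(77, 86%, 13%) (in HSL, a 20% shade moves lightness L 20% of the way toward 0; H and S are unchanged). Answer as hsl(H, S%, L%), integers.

L moves 20% from 13 toward 0: 13 − 2.6 = 10.4 → 10.
H and S are unchanged.

hsl(77, 86%, 10%)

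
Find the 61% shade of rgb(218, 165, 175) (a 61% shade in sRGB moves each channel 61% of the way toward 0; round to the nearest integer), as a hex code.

#554044

Per channel, c → c + 0.61(0 − c):
  R: 218 + 0.61×(0−218) = 218 − 132.98 = 85.02 → 85
  G: 165 − 100.65 = 64.35 → 64
  B: 175 − 106.75 = 68.25 → 68
rgb(85, 64, 68) = #554044.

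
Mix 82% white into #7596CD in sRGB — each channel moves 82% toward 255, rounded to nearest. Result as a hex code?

#7596CD is rgb(117, 150, 205).
Per channel, c → c + 0.82(255 − c):
  R: 117 + 113.16 = 230.16 → 230
  G: 150 + 86.1 = 236.1 → 236
  B: 205 + 0.82×(255−205) = 205 + 41 = 246 → 246
rgb(230, 236, 246) = #E6ECF6.

#E6ECF6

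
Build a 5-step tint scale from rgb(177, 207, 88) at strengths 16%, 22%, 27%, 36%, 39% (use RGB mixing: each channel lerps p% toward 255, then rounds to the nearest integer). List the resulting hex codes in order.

#BDD773, #C2DA7D, #C6DC85, #CDE094, #CFE299

16%: (177 + 12.48 = 189.48→189, 207 + 7.68 = 214.68→215, 88 + 26.72 = 114.72→115) → #BDD773
22%: (177 + 17.16 = 194.16→194, 207 + 10.56 = 217.56→218, 88 + 36.74 = 124.74→125) → #C2DA7D
27%: (177 + 21.06 = 198.06→198, 207 + 12.96 = 219.96→220, 88 + 45.09 = 133.09→133) → #C6DC85
36%: (177 + 28.08 = 205.08→205, 207 + 17.28 = 224.28→224, 88 + 60.12 = 148.12→148) → #CDE094
39%: (177 + 30.42 = 207.42→207, 207 + 18.72 = 225.72→226, 88 + 65.13 = 153.13→153) → #CFE299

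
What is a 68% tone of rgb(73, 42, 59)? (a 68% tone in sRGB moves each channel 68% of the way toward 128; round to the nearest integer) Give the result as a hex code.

#6E646A

Lerp each channel 68% toward 128:
  R: 73 + 0.68×(128−73) = 73 + 37.4 = 110.4 → 110
  G: 42 + 0.68×(128−42) = 42 + 58.48 = 100.48 → 100
  B: 59 + 0.68×(128−59) = 59 + 46.92 = 105.92 → 106
rgb(110, 100, 106) = #6E646A.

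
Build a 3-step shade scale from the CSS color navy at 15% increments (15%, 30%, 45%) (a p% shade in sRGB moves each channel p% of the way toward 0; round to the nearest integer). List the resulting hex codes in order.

CSS navy is rgb(0, 0, 128).
15%: (0→0, 0→0, 128 − 19.2 = 108.8→109) → #00006D
30%: (0→0, 0→0, 128 − 38.4 = 89.6→90) → #00005A
45%: (0→0, 0→0, 128 − 57.6 = 70.4→70) → #000046

#00006D, #00005A, #000046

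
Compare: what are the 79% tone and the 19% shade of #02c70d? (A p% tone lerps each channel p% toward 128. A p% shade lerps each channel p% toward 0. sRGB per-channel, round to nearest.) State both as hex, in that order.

#668f68, #02a10b

#02c70d is rgb(2, 199, 13).
79% tone:
  R: 2 + 0.79×(128−2) = 2 + 99.54 = 101.54 → 102
  G: 199 + 0.79×(128−199) = 199 − 56.09 = 142.91 → 143
  B: 13 + 0.79×(128−13) = 13 + 90.85 = 103.85 → 104
  → #668f68
19% shade:
  R: 2 + 0.19×(0−2) = 2 − 0.38 = 1.62 → 2
  G: 199 + 0.19×(0−199) = 199 − 37.81 = 161.19 → 161
  B: 13 − 2.47 = 10.53 → 11
  → #02a10b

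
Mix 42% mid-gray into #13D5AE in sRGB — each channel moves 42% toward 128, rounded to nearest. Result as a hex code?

#41B19B

#13D5AE is rgb(19, 213, 174).
A 42% tone moves each channel 42% toward 128:
  R: 19 + 0.42×(128−19) = 19 + 45.78 = 64.78 → 65
  G: 213 + 0.42×(128−213) = 213 − 35.7 = 177.3 → 177
  B: 174 − 19.32 = 154.68 → 155
rgb(65, 177, 155) = #41B19B.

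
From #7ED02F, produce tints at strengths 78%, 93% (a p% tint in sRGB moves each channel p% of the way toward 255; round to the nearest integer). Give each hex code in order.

#7ED02F is rgb(126, 208, 47).
78%: (126 + 100.62 = 226.62→227, 208 + 36.66 = 244.66→245, 47 + 162.24 = 209.24→209) → #E3F5D1
93%: (126 + 119.97 = 245.97→246, 208 + 43.71 = 251.71→252, 47 + 193.44 = 240.44→240) → #F6FCF0

#E3F5D1, #F6FCF0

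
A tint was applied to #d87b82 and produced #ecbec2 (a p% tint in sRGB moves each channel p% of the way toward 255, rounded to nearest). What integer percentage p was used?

51%

#d87b82 is rgb(216, 123, 130); #ecbec2 is rgb(236, 190, 194).
On the G channel (widest range): 190 ≈ 123 + (p/100)(255 − 123), so p ≈ 100×(190 − 123)/(255 − 123) = 6700/132 = 50.76.
p = 51 reproduces all three channels after rounding.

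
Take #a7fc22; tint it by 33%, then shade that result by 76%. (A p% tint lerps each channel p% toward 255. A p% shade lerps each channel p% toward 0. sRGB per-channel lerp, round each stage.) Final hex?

#2f3d1a

#a7fc22 is rgb(167, 252, 34).
A 33% tint moves each channel 33% toward 255:
  R: 167 + 0.33×(255−167) = 167 + 29.04 = 196.04 → 196
  G: 252 + 0.33×(255−252) = 252 + 0.99 = 252.99 → 253
  B: 34 + 72.93 = 106.93 → 107
After the tint: rgb(196, 253, 107) = #c4fd6b.
Lerp each channel 76% toward 0:
  R: 196 + 0.76×(0−196) = 196 − 148.96 = 47.04 → 47
  G: 253 − 192.28 = 60.72 → 61
  B: 107 + 0.76×(0−107) = 107 − 81.32 = 25.68 → 26
rgb(47, 61, 26) = #2f3d1a.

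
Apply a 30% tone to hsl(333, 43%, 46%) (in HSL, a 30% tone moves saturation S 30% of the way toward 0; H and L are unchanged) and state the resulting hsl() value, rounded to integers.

hsl(333, 30%, 46%)

S moves 30% from 43 toward 0: 43 − 12.9 = 30.1 → 30.
H and L are unchanged.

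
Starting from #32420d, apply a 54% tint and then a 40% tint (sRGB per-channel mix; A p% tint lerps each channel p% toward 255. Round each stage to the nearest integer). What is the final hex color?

#32420d is rgb(50, 66, 13).
Lerp each channel 54% toward 255:
  R: 50 + 0.54×(255−50) = 50 + 110.7 = 160.7 → 161
  G: 66 + 102.06 = 168.06 → 168
  B: 13 + 0.54×(255−13) = 13 + 130.68 = 143.68 → 144
After the tint: rgb(161, 168, 144) = #a1a890.
Per channel, c → c + 0.4(255 − c):
  R: 161 + 0.4×(255−161) = 161 + 37.6 = 198.6 → 199
  G: 168 + 34.8 = 202.8 → 203
  B: 144 + 44.4 = 188.4 → 188
rgb(199, 203, 188) = #c7cbbc.

#c7cbbc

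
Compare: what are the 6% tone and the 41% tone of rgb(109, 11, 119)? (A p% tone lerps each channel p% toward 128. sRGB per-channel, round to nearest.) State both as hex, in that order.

#6E1278, #753B7B

6% tone:
  R: 109 + 1.14 = 110.14 → 110
  G: 11 + 0.06×(128−11) = 11 + 7.02 = 18.02 → 18
  B: 119 + 0.54 = 119.54 → 120
  → #6E1278
41% tone:
  R: 109 + 7.79 = 116.79 → 117
  G: 11 + 47.97 = 58.97 → 59
  B: 119 + 3.69 = 122.69 → 123
  → #753B7B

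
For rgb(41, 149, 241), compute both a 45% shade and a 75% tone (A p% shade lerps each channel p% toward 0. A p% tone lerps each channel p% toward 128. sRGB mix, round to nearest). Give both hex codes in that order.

#175285, #6A859C

45% shade:
  R: 41 − 18.45 = 22.55 → 23
  G: 149 + 0.45×(0−149) = 149 − 67.05 = 81.95 → 82
  B: 241 + 0.45×(0−241) = 241 − 108.45 = 132.55 → 133
  → #175285
75% tone:
  R: 41 + 0.75×(128−41) = 41 + 65.25 = 106.25 → 106
  G: 149 + 0.75×(128−149) = 149 − 15.75 = 133.25 → 133
  B: 241 + 0.75×(128−241) = 241 − 84.75 = 156.25 → 156
  → #6A859C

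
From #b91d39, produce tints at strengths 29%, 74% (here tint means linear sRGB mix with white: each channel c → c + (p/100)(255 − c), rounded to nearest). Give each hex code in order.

#b91d39 is rgb(185, 29, 57).
29%: (185 + 20.3 = 205.3→205, 29 + 65.54 = 94.54→95, 57 + 57.42 = 114.42→114) → #cd5f72
74%: (185 + 51.8 = 236.8→237, 29 + 167.24 = 196.24→196, 57 + 146.52 = 203.52→204) → #edc4cc

#cd5f72, #edc4cc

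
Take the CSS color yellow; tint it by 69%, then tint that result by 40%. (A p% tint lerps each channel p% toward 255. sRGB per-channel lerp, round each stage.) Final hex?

CSS yellow is rgb(255, 255, 0).
Per channel, c → c + 0.69(255 − c):
  R: 255 + 0 = 255 → 255
  G: 255 + 0.69×(255−255) = 255 + 0 = 255 → 255
  B: 0 + 0.69×(255−0) = 0 + 175.95 = 175.95 → 176
After the tint: rgb(255, 255, 176) = #FFFFB0.
Per channel, c → c + 0.4(255 − c):
  R: 255 + 0.4×(255−255) = 255 + 0 = 255 → 255
  G: 255 + 0 = 255 → 255
  B: 176 + 31.6 = 207.6 → 208
rgb(255, 255, 208) = #FFFFD0.

#FFFFD0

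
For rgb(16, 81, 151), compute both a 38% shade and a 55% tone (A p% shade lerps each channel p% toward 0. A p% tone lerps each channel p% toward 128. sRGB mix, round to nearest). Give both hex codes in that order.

#0A325E, #4E6B8A

38% shade:
  R: 16 − 6.08 = 9.92 → 10
  G: 81 − 30.78 = 50.22 → 50
  B: 151 + 0.38×(0−151) = 151 − 57.38 = 93.62 → 94
  → #0A325E
55% tone:
  R: 16 + 0.55×(128−16) = 16 + 61.6 = 77.6 → 78
  G: 81 + 0.55×(128−81) = 81 + 25.85 = 106.85 → 107
  B: 151 − 12.65 = 138.35 → 138
  → #4E6B8A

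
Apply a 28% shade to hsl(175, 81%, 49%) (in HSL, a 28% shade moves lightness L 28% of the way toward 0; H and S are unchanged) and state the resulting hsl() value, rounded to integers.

L moves 28% from 49 toward 0: 49 − 13.72 = 35.28 → 35.
H and S are unchanged.

hsl(175, 81%, 35%)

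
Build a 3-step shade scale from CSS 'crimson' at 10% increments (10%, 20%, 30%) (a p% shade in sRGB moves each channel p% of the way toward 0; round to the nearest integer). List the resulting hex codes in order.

#C61236, #B01030, #9A0E2A

CSS crimson is rgb(220, 20, 60).
10%: (220 − 22 = 198→198, 20 − 2 = 18→18, 60 − 6 = 54→54) → #C61236
20%: (220 − 44 = 176→176, 20 − 4 = 16→16, 60 − 12 = 48→48) → #B01030
30%: (220 − 66 = 154→154, 20 − 6 = 14→14, 60 − 18 = 42→42) → #9A0E2A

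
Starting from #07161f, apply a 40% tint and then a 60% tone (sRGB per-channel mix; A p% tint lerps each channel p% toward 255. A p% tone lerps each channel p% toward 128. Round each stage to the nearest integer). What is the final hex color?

#777b7d

#07161f is rgb(7, 22, 31).
Lerp each channel 40% toward 255:
  R: 7 + 0.4×(255−7) = 7 + 99.2 = 106.2 → 106
  G: 22 + 0.4×(255−22) = 22 + 93.2 = 115.2 → 115
  B: 31 + 89.6 = 120.6 → 121
After the tint: rgb(106, 115, 121) = #6a7379.
A 60% tone moves each channel 60% toward 128:
  R: 106 + 13.2 = 119.2 → 119
  G: 115 + 0.6×(128−115) = 115 + 7.8 = 122.8 → 123
  B: 121 + 0.6×(128−121) = 121 + 4.2 = 125.2 → 125
rgb(119, 123, 125) = #777b7d.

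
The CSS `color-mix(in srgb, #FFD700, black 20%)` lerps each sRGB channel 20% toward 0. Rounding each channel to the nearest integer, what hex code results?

#FFD700 is rgb(255, 215, 0).
Per channel, c → c + 0.2(0 − c):
  R: 255 + 0.2×(0−255) = 255 − 51 = 204 → 204
  G: 215 + 0.2×(0−215) = 215 − 43 = 172 → 172
  B: 0 + 0.2×(0−0) = 0 + 0 = 0 → 0
rgb(204, 172, 0) = #CCAC00.

#CCAC00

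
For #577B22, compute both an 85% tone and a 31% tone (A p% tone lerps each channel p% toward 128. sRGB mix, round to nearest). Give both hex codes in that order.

#7A7F72, #647D3F

#577B22 is rgb(87, 123, 34).
85% tone:
  R: 87 + 34.85 = 121.85 → 122
  G: 123 + 0.85×(128−123) = 123 + 4.25 = 127.25 → 127
  B: 34 + 0.85×(128−34) = 34 + 79.9 = 113.9 → 114
  → #7A7F72
31% tone:
  R: 87 + 12.71 = 99.71 → 100
  G: 123 + 1.55 = 124.55 → 125
  B: 34 + 0.31×(128−34) = 34 + 29.14 = 63.14 → 63
  → #647D3F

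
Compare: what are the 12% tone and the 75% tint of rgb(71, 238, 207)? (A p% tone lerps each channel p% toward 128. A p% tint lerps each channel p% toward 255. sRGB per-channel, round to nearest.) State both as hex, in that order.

#4ee1c6, #d1fbf3

12% tone:
  R: 71 + 0.12×(128−71) = 71 + 6.84 = 77.84 → 78
  G: 238 − 13.2 = 224.8 → 225
  B: 207 + 0.12×(128−207) = 207 − 9.48 = 197.52 → 198
  → #4ee1c6
75% tint:
  R: 71 + 0.75×(255−71) = 71 + 138 = 209 → 209
  G: 238 + 12.75 = 250.75 → 251
  B: 207 + 0.75×(255−207) = 207 + 36 = 243 → 243
  → #d1fbf3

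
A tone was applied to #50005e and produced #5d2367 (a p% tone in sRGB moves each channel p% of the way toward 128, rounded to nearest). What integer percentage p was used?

#50005e is rgb(80, 0, 94); #5d2367 is rgb(93, 35, 103).
On the G channel (widest range): 35 ≈ 0 + (p/100)(128 − 0), so p ≈ 100×(35 − 0)/(128 − 0) = 3500/128 = 27.34.
p = 27 reproduces all three channels after rounding.

27%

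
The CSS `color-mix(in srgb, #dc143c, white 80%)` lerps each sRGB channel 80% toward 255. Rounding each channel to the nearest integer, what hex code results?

#dc143c is rgb(220, 20, 60).
An 80% tint moves each channel 80% toward 255:
  R: 220 + 28 = 248 → 248
  G: 20 + 188 = 208 → 208
  B: 60 + 0.8×(255−60) = 60 + 156 = 216 → 216
rgb(248, 208, 216) = #f8d0d8.

#f8d0d8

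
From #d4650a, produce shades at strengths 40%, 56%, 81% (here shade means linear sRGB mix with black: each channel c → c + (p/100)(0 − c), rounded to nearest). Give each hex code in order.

#d4650a is rgb(212, 101, 10).
40%: (212 − 84.8 = 127.2→127, 101 − 40.4 = 60.6→61, 10 − 4 = 6→6) → #7f3d06
56%: (212 − 118.72 = 93.28→93, 101 − 56.56 = 44.44→44, 10 − 5.6 = 4.4→4) → #5d2c04
81%: (212 − 171.72 = 40.28→40, 101 − 81.81 = 19.19→19, 10 − 8.1 = 1.9→2) → #281302

#7f3d06, #5d2c04, #281302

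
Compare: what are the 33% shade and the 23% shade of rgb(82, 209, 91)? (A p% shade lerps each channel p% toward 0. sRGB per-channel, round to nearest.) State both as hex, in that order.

#378C3D, #3FA146

33% shade:
  R: 82 − 27.06 = 54.94 → 55
  G: 209 + 0.33×(0−209) = 209 − 68.97 = 140.03 → 140
  B: 91 − 30.03 = 60.97 → 61
  → #378C3D
23% shade:
  R: 82 + 0.23×(0−82) = 82 − 18.86 = 63.14 → 63
  G: 209 − 48.07 = 160.93 → 161
  B: 91 + 0.23×(0−91) = 91 − 20.93 = 70.07 → 70
  → #3FA146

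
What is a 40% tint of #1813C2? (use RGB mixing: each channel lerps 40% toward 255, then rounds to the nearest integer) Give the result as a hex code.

#1813C2 is rgb(24, 19, 194).
Per channel, c → c + 0.4(255 − c):
  R: 24 + 0.4×(255−24) = 24 + 92.4 = 116.4 → 116
  G: 19 + 0.4×(255−19) = 19 + 94.4 = 113.4 → 113
  B: 194 + 0.4×(255−194) = 194 + 24.4 = 218.4 → 218
rgb(116, 113, 218) = #7471DA.

#7471DA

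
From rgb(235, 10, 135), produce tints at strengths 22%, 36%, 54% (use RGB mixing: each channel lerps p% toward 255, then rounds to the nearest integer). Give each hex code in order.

22%: (235 + 4.4 = 239.4→239, 10 + 53.9 = 63.9→64, 135 + 26.4 = 161.4→161) → #ef40a1
36%: (235 + 7.2 = 242.2→242, 10 + 88.2 = 98.2→98, 135 + 43.2 = 178.2→178) → #f262b2
54%: (235 + 10.8 = 245.8→246, 10 + 132.3 = 142.3→142, 135 + 64.8 = 199.8→200) → #f68ec8

#ef40a1, #f262b2, #f68ec8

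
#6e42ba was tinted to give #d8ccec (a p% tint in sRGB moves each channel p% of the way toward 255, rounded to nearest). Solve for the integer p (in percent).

73%

#6e42ba is rgb(110, 66, 186); #d8ccec is rgb(216, 204, 236).
On the G channel (widest range): 204 ≈ 66 + (p/100)(255 − 66), so p ≈ 100×(204 − 66)/(255 − 66) = 13800/189 = 73.02.
p = 73 reproduces all three channels after rounding.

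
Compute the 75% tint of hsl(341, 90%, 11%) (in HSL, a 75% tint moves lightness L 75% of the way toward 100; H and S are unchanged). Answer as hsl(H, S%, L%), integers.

hsl(341, 90%, 78%)

L moves 75% from 11 toward 100: 11 + 66.75 = 77.75 → 78.
H and S are unchanged.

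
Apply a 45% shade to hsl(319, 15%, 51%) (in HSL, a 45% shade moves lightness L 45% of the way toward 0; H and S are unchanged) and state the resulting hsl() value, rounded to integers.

L moves 45% from 51 toward 0: 51 − 22.95 = 28.05 → 28.
H and S are unchanged.

hsl(319, 15%, 28%)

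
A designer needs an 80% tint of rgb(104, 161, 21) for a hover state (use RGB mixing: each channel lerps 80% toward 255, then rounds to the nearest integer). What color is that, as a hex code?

#E1ECD0

An 80% tint moves each channel 80% toward 255:
  R: 104 + 120.8 = 224.8 → 225
  G: 161 + 0.8×(255−161) = 161 + 75.2 = 236.2 → 236
  B: 21 + 187.2 = 208.2 → 208
rgb(225, 236, 208) = #E1ECD0.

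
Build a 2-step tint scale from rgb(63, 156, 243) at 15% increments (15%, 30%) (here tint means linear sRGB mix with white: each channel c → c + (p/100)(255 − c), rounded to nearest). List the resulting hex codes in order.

#5cabf5, #79baf7

15%: (63 + 28.8 = 91.8→92, 156 + 14.85 = 170.85→171, 243 + 1.8 = 244.8→245) → #5cabf5
30%: (63 + 57.6 = 120.6→121, 156 + 29.7 = 185.7→186, 243 + 3.6 = 246.6→247) → #79baf7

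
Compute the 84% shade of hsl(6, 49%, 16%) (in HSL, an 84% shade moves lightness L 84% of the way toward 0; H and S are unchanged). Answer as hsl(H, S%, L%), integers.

hsl(6, 49%, 3%)

L moves 84% from 16 toward 0: 16 − 13.44 = 2.56 → 3.
H and S are unchanged.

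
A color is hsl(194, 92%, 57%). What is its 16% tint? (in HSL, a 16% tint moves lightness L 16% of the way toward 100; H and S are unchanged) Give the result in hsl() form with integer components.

L moves 16% from 57 toward 100: 57 + 6.88 = 63.88 → 64.
H and S are unchanged.

hsl(194, 92%, 64%)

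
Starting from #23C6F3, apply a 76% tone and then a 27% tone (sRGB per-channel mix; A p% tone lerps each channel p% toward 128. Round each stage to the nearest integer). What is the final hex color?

#708C94

#23C6F3 is rgb(35, 198, 243).
A 76% tone moves each channel 76% toward 128:
  R: 35 + 0.76×(128−35) = 35 + 70.68 = 105.68 → 106
  G: 198 + 0.76×(128−198) = 198 − 53.2 = 144.8 → 145
  B: 243 − 87.4 = 155.6 → 156
After the tone: rgb(106, 145, 156) = #6A919C.
A 27% tone moves each channel 27% toward 128:
  R: 106 + 5.94 = 111.94 → 112
  G: 145 − 4.59 = 140.41 → 140
  B: 156 + 0.27×(128−156) = 156 − 7.56 = 148.44 → 148
rgb(112, 140, 148) = #708C94.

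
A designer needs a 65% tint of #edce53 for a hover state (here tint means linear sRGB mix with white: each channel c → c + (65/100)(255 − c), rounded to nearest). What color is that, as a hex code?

#f9eec3

#edce53 is rgb(237, 206, 83).
Lerp each channel 65% toward 255:
  R: 237 + 0.65×(255−237) = 237 + 11.7 = 248.7 → 249
  G: 206 + 0.65×(255−206) = 206 + 31.85 = 237.85 → 238
  B: 83 + 0.65×(255−83) = 83 + 111.8 = 194.8 → 195
rgb(249, 238, 195) = #f9eec3.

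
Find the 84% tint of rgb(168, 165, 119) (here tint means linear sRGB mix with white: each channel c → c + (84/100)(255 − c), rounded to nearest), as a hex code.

#f1f1e9

Per channel, c → c + 0.84(255 − c):
  R: 168 + 0.84×(255−168) = 168 + 73.08 = 241.08 → 241
  G: 165 + 75.6 = 240.6 → 241
  B: 119 + 114.24 = 233.24 → 233
rgb(241, 241, 233) = #f1f1e9.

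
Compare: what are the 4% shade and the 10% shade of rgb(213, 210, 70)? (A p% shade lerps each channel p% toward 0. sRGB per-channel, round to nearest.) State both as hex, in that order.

4% shade:
  R: 213 − 8.52 = 204.48 → 204
  G: 210 − 8.4 = 201.6 → 202
  B: 70 + 0.04×(0−70) = 70 − 2.8 = 67.2 → 67
  → #CCCA43
10% shade:
  R: 213 + 0.1×(0−213) = 213 − 21.3 = 191.7 → 192
  G: 210 − 21 = 189 → 189
  B: 70 − 7 = 63 → 63
  → #C0BD3F

#CCCA43, #C0BD3F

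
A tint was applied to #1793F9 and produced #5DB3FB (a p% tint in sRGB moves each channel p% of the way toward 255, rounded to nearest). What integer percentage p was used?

#1793F9 is rgb(23, 147, 249); #5DB3FB is rgb(93, 179, 251).
On the R channel (widest range): 93 ≈ 23 + (p/100)(255 − 23), so p ≈ 100×(93 − 23)/(255 − 23) = 7000/232 = 30.17.
p = 30 reproduces all three channels after rounding.

30%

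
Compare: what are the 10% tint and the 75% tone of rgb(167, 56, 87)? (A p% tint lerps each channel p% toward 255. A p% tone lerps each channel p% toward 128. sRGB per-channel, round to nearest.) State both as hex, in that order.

#B04C68, #8A6E76

10% tint:
  R: 167 + 8.8 = 175.8 → 176
  G: 56 + 19.9 = 75.9 → 76
  B: 87 + 0.1×(255−87) = 87 + 16.8 = 103.8 → 104
  → #B04C68
75% tone:
  R: 167 + 0.75×(128−167) = 167 − 29.25 = 137.75 → 138
  G: 56 + 0.75×(128−56) = 56 + 54 = 110 → 110
  B: 87 + 0.75×(128−87) = 87 + 30.75 = 117.75 → 118
  → #8A6E76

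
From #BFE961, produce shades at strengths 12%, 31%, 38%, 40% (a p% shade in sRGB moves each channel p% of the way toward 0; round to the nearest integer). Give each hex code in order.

#BFE961 is rgb(191, 233, 97).
12%: (191 − 22.92 = 168.08→168, 233 − 27.96 = 205.04→205, 97 − 11.64 = 85.36→85) → #A8CD55
31%: (191 − 59.21 = 131.79→132, 233 − 72.23 = 160.77→161, 97 − 30.07 = 66.93→67) → #84A143
38%: (191 − 72.58 = 118.42→118, 233 − 88.54 = 144.46→144, 97 − 36.86 = 60.14→60) → #76903C
40%: (191 − 76.4 = 114.6→115, 233 − 93.2 = 139.8→140, 97 − 38.8 = 58.2→58) → #738C3A

#A8CD55, #84A143, #76903C, #738C3A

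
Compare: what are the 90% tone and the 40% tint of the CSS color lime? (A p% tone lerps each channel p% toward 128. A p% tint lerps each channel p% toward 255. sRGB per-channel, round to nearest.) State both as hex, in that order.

#738D73, #66FF66

CSS lime is rgb(0, 255, 0).
90% tone:
  R: 0 + 115.2 = 115.2 → 115
  G: 255 + 0.9×(128−255) = 255 − 114.3 = 140.7 → 141
  B: 0 + 0.9×(128−0) = 0 + 115.2 = 115.2 → 115
  → #738D73
40% tint:
  R: 0 + 0.4×(255−0) = 0 + 102 = 102 → 102
  G: 255 + 0.4×(255−255) = 255 + 0 = 255 → 255
  B: 0 + 0.4×(255−0) = 0 + 102 = 102 → 102
  → #66FF66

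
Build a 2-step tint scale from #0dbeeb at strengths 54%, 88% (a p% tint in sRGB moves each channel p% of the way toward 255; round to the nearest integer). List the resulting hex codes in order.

#0dbeeb is rgb(13, 190, 235).
54%: (13 + 130.68 = 143.68→144, 190 + 35.1 = 225.1→225, 235 + 10.8 = 245.8→246) → #90e1f6
88%: (13 + 212.96 = 225.96→226, 190 + 57.2 = 247.2→247, 235 + 17.6 = 252.6→253) → #e2f7fd

#90e1f6, #e2f7fd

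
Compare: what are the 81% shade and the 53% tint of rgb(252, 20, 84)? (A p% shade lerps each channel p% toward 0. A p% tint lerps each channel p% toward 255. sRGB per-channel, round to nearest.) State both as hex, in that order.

#300410, #FE91AF

81% shade:
  R: 252 − 204.12 = 47.88 → 48
  G: 20 + 0.81×(0−20) = 20 − 16.2 = 3.8 → 4
  B: 84 − 68.04 = 15.96 → 16
  → #300410
53% tint:
  R: 252 + 0.53×(255−252) = 252 + 1.59 = 253.59 → 254
  G: 20 + 0.53×(255−20) = 20 + 124.55 = 144.55 → 145
  B: 84 + 0.53×(255−84) = 84 + 90.63 = 174.63 → 175
  → #FE91AF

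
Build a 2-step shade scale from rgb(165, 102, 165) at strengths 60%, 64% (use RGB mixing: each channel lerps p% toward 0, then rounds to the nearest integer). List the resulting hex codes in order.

60%: (165 − 99 = 66→66, 102 − 61.2 = 40.8→41, 165 − 99 = 66→66) → #422942
64%: (165 − 105.6 = 59.4→59, 102 − 65.28 = 36.72→37, 165 − 105.6 = 59.4→59) → #3B253B

#422942, #3B253B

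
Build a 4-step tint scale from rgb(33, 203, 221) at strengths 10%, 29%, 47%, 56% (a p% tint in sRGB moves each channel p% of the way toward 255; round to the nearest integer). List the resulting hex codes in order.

10%: (33 + 22.2 = 55.2→55, 203 + 5.2 = 208.2→208, 221 + 3.4 = 224.4→224) → #37D0E0
29%: (33 + 64.38 = 97.38→97, 203 + 15.08 = 218.08→218, 221 + 9.86 = 230.86→231) → #61DAE7
47%: (33 + 104.34 = 137.34→137, 203 + 24.44 = 227.44→227, 221 + 15.98 = 236.98→237) → #89E3ED
56%: (33 + 124.32 = 157.32→157, 203 + 29.12 = 232.12→232, 221 + 19.04 = 240.04→240) → #9DE8F0

#37D0E0, #61DAE7, #89E3ED, #9DE8F0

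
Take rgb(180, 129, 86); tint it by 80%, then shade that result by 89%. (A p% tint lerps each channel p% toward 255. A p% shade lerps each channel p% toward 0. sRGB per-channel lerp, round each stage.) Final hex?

Per channel, c → c + 0.8(255 − c):
  R: 180 + 0.8×(255−180) = 180 + 60 = 240 → 240
  G: 129 + 0.8×(255−129) = 129 + 100.8 = 229.8 → 230
  B: 86 + 135.2 = 221.2 → 221
After the tint: rgb(240, 230, 221) = #F0E6DD.
Lerp each channel 89% toward 0:
  R: 240 + 0.89×(0−240) = 240 − 213.6 = 26.4 → 26
  G: 230 + 0.89×(0−230) = 230 − 204.7 = 25.3 → 25
  B: 221 + 0.89×(0−221) = 221 − 196.69 = 24.31 → 24
rgb(26, 25, 24) = #1A1918.

#1A1918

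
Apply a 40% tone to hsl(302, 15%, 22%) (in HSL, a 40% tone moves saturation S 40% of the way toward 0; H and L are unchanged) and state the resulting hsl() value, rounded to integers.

S moves 40% from 15 toward 0: 15 − 6 = 9 → 9.
H and L are unchanged.

hsl(302, 9%, 22%)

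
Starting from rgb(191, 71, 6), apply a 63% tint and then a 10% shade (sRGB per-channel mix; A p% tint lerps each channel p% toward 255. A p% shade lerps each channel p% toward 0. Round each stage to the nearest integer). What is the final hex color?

Lerp each channel 63% toward 255:
  R: 191 + 40.32 = 231.32 → 231
  G: 71 + 115.92 = 186.92 → 187
  B: 6 + 0.63×(255−6) = 6 + 156.87 = 162.87 → 163
After the tint: rgb(231, 187, 163) = #E7BBA3.
A 10% shade moves each channel 10% toward 0:
  R: 231 + 0.1×(0−231) = 231 − 23.1 = 207.9 → 208
  G: 187 − 18.7 = 168.3 → 168
  B: 163 + 0.1×(0−163) = 163 − 16.3 = 146.7 → 147
rgb(208, 168, 147) = #D0A893.

#D0A893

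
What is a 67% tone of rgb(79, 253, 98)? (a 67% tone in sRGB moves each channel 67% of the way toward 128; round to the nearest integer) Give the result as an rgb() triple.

Lerp each channel 67% toward 128:
  R: 79 + 32.83 = 111.83 → 112
  G: 253 + 0.67×(128−253) = 253 − 83.75 = 169.25 → 169
  B: 98 + 0.67×(128−98) = 98 + 20.1 = 118.1 → 118

rgb(112, 169, 118)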